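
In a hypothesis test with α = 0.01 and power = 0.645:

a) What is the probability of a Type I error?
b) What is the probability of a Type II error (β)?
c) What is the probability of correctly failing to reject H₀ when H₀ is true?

Answer: a) 0.01, b) 0.355, c) 0.99

Derivation:
a) Type I error probability = α = 0.01
b) Power = P(reject H₀ | H₁ true) = 1 - β = 0.645, so Type II error probability = β = 1 - Power = 0.355
c) P(fail to reject H₀ | H₀ true) = 1 - α = 0.99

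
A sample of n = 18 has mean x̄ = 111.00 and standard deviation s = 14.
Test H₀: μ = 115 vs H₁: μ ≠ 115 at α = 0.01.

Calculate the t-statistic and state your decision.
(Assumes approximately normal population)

df = n - 1 = 17
SE = s/√n = 14/√18 = 3.2998
t = (x̄ - μ₀)/SE = (111.00 - 115)/3.2998 = -1.2122
Critical value: t_{0.005,17} = ±2.898
p-value ≈ 0.2420
Decision: fail to reject H₀

Answer: t = -1.2122, fail to reject H₀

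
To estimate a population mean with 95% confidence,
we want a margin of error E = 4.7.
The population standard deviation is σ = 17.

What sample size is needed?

z_0.025 = 1.960
n = (z×σ/E)² = (1.960×17/4.7)²
n = 50.2590
Round up: n = 51

Answer: n = 51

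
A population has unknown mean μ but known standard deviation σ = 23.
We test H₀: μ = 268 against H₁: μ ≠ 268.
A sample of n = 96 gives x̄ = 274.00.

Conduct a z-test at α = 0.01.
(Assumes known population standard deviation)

Answer: z = 2.5560, fail to reject H₀

Derivation:
Standard error: SE = σ/√n = 23/√96 = 2.3474
z-statistic: z = (x̄ - μ₀)/SE = (274.00 - 268)/2.3474 = 2.5560
Critical value: ±2.576
p-value = 0.0106
Decision: fail to reject H₀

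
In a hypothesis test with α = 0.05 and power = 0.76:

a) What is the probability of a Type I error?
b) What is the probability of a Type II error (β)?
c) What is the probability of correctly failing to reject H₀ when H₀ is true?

a) Type I error probability = α = 0.05
b) Power = P(reject H₀ | H₁ true) = 1 - β = 0.76, so Type II error probability = β = 1 - Power = 0.24
c) P(fail to reject H₀ | H₀ true) = 1 - α = 0.95

Answer: a) 0.05, b) 0.24, c) 0.95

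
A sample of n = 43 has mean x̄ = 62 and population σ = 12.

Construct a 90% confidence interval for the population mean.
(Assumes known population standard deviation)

Confidence level: 90%, α = 0.1
z_0.05 = 1.645
SE = σ/√n = 12/√43 = 1.8300
Margin of error = 1.645 × 1.8300 = 3.0104
CI: x̄ ± margin = 62 ± 3.0104
CI: (58.9896, 65.0104)

Answer: (58.9896, 65.0104)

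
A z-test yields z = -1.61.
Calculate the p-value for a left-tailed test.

Answer: p-value ≈ 0.0537

Derivation:
For z = -1.61:
p = P(Z < -1.61) = Φ(-1.61) = 0.0537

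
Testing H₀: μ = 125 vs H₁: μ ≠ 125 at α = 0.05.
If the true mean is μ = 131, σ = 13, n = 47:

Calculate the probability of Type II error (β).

Answer: β ≈ 0.1143

Derivation:
SE = σ/√n = 13/√47 = 1.8962
Critical values: μ₀ ± z_0.025×SE = 125 ± 1.960×1.8962
Acceptance region: (121.2834, 128.7166)
Under H₁ (μ = 131): z_high = (128.7166 - 131)/1.8962 = -1.2042, z_low = (121.2834 - 131)/1.8962 = -5.1242
β = P(not reject | H₁) = Φ(-1.2042) - Φ(-5.1242) ≈ 0.1143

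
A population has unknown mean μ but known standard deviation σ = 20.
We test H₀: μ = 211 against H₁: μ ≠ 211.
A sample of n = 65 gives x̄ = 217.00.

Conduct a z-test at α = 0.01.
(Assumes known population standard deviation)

Standard error: SE = σ/√n = 20/√65 = 2.4807
z-statistic: z = (x̄ - μ₀)/SE = (217.00 - 211)/2.4807 = 2.4187
Critical value: ±2.576
p-value = 0.0156
Decision: fail to reject H₀

Answer: z = 2.4187, fail to reject H₀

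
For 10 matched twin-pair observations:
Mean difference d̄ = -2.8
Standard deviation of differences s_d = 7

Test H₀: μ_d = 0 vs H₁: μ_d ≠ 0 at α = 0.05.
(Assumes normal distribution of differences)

Answer: t = -1.2649, fail to reject H₀

Derivation:
df = n - 1 = 9
SE = s_d/√n = 7/√10 = 2.2136
t = d̄/SE = -2.8/2.2136 = -1.2649
Critical value: t_{0.025,9} = ±2.262
p-value ≈ 0.2377
Decision: fail to reject H₀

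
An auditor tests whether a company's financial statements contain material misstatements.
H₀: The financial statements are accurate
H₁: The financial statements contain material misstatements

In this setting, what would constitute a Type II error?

Type I error (α): Rejecting H₀ when H₀ is true
Type II error (β): Failing to reject H₀ when H₁ is true

Answer: Failing to detect material misstatements that are actually present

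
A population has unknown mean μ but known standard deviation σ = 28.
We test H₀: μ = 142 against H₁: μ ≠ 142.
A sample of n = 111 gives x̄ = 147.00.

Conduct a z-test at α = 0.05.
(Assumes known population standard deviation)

Standard error: SE = σ/√n = 28/√111 = 2.6576
z-statistic: z = (x̄ - μ₀)/SE = (147.00 - 142)/2.6576 = 1.8814
Critical value: ±1.960
p-value = 0.0599
Decision: fail to reject H₀

Answer: z = 1.8814, fail to reject H₀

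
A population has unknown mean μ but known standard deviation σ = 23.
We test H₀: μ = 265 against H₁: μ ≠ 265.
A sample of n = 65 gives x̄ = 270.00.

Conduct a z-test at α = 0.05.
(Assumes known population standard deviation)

Standard error: SE = σ/√n = 23/√65 = 2.8528
z-statistic: z = (x̄ - μ₀)/SE = (270.00 - 265)/2.8528 = 1.7527
Critical value: ±1.960
p-value = 0.0797
Decision: fail to reject H₀

Answer: z = 1.7527, fail to reject H₀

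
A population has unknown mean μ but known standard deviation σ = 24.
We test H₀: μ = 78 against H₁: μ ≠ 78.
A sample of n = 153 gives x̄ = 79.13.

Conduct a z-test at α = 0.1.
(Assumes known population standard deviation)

Standard error: SE = σ/√n = 24/√153 = 1.9403
z-statistic: z = (x̄ - μ₀)/SE = (79.13 - 78)/1.9403 = 0.5824
Critical value: ±1.645
p-value = 0.5603
Decision: fail to reject H₀

Answer: z = 0.5824, fail to reject H₀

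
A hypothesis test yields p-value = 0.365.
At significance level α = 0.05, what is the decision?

Answer: fail to reject H₀

Derivation:
Compare p-value to α:
0.365 ≥ 0.05
Decision: fail to reject H₀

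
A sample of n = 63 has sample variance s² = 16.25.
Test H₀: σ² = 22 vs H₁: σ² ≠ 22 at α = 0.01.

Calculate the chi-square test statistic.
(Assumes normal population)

df = n - 1 = 62
χ² = (n-1)s²/σ₀² = 62×16.25/22 = 45.7955
Critical values: χ²_{0.995,62} = 37.068, χ²_{0.005,62} = 94.419
Rejection region: χ² < 37.068 or χ² > 94.419
Decision: fail to reject H₀

Answer: χ² = 45.7955, fail to reject H₀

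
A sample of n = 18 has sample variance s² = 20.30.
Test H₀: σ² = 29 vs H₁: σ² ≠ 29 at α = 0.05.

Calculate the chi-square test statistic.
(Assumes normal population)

Answer: χ² = 11.9000, fail to reject H₀

Derivation:
df = n - 1 = 17
χ² = (n-1)s²/σ₀² = 17×20.30/29 = 11.9000
Critical values: χ²_{0.975,17} = 7.564, χ²_{0.025,17} = 30.191
Rejection region: χ² < 7.564 or χ² > 30.191
Decision: fail to reject H₀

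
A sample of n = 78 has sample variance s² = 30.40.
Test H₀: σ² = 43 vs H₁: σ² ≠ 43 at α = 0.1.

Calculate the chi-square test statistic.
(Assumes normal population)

Answer: χ² = 54.4372, reject H₀

Derivation:
df = n - 1 = 77
χ² = (n-1)s²/σ₀² = 77×30.40/43 = 54.4372
Critical values: χ²_{0.95,77} = 57.786, χ²_{0.05,77} = 98.484
Rejection region: χ² < 57.786 or χ² > 98.484
Decision: reject H₀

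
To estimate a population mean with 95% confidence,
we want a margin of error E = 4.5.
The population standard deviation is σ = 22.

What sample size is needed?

z_0.025 = 1.960
n = (z×σ/E)² = (1.960×22/4.5)²
n = 91.8190
Round up: n = 92

Answer: n = 92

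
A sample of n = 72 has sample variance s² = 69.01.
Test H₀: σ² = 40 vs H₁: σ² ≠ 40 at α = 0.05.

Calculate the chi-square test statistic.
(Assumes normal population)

Answer: χ² = 122.4928, reject H₀

Derivation:
df = n - 1 = 71
χ² = (n-1)s²/σ₀² = 71×69.01/40 = 122.4928
Critical values: χ²_{0.975,71} = 49.592, χ²_{0.025,71} = 96.189
Rejection region: χ² < 49.592 or χ² > 96.189
Decision: reject H₀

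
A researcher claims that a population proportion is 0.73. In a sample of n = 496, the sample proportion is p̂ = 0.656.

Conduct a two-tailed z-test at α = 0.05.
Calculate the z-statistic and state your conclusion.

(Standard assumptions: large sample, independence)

H₀: p = 0.73, H₁: p ≠ 0.73
Standard error: SE = √(p₀(1-p₀)/n) = √(0.73×0.27/496) = 0.019934
z-statistic: z = (p̂ - p₀)/SE = (0.656 - 0.73)/0.019934 = -3.7123
Critical value: z_0.025 = ±1.960
p-value = 0.0002
Decision: reject H₀ at α = 0.05

Answer: z = -3.7123, reject H₀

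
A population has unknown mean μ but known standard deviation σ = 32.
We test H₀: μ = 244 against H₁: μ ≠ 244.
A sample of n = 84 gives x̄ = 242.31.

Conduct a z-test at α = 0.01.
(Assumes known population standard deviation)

Answer: z = -0.4840, fail to reject H₀

Derivation:
Standard error: SE = σ/√n = 32/√84 = 3.4915
z-statistic: z = (x̄ - μ₀)/SE = (242.31 - 244)/3.4915 = -0.4840
Critical value: ±2.576
p-value = 0.6284
Decision: fail to reject H₀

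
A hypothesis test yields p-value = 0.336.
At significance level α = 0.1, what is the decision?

Compare p-value to α:
0.336 ≥ 0.1
Decision: fail to reject H₀

Answer: fail to reject H₀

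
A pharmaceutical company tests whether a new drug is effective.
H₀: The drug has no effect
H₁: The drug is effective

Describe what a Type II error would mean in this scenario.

A Type I error (probability α) occurs when we reject a true H₀.
A Type II error (probability β) occurs when we fail to reject a false H₀.

Answer: Failing to detect the drug's effect when it actually works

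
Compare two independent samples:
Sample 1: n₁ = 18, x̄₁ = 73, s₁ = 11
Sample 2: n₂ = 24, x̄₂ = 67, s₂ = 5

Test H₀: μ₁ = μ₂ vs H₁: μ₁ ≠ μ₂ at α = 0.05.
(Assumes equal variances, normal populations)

Pooled variance: s²_p = [17×11² + 23×5²]/(40) = 65.8000
s_p = 8.1117
SE = s_p×√(1/n₁ + 1/n₂) = 8.1117×√(1/18 + 1/24) = 2.5293
t = (x̄₁ - x̄₂)/SE = (73 - 67)/2.5293 = 2.3722
df = 40, t-critical = ±2.021
Decision: reject H₀

Answer: t = 2.3722, reject H₀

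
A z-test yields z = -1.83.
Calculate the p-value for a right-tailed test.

Answer: p-value ≈ 0.9664

Derivation:
For z = -1.83:
p = P(Z > -1.83) = 1 - Φ(-1.83) = 0.9664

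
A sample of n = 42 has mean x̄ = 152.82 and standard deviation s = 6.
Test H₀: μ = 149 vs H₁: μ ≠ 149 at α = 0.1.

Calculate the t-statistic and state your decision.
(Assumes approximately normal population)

df = n - 1 = 41
SE = s/√n = 6/√42 = 0.9258
t = (x̄ - μ₀)/SE = (152.82 - 149)/0.9258 = 4.1262
Critical value: t_{0.05,41} = ±1.683
p-value ≈ 0.0002
Decision: reject H₀

Answer: t = 4.1262, reject H₀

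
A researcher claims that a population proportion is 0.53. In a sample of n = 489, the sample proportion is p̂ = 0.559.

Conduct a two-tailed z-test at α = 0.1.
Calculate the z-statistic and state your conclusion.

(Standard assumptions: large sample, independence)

H₀: p = 0.53, H₁: p ≠ 0.53
Standard error: SE = √(p₀(1-p₀)/n) = √(0.53×0.47/489) = 0.022570
z-statistic: z = (p̂ - p₀)/SE = (0.559 - 0.53)/0.022570 = 1.2849
Critical value: z_0.05 = ±1.645
p-value = 0.1988
Decision: fail to reject H₀ at α = 0.1

Answer: z = 1.2849, fail to reject H₀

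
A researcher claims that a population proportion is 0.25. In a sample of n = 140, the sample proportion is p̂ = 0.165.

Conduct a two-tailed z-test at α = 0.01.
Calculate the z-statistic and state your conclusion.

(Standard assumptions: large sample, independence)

H₀: p = 0.25, H₁: p ≠ 0.25
Standard error: SE = √(p₀(1-p₀)/n) = √(0.25×0.75/140) = 0.036596
z-statistic: z = (p̂ - p₀)/SE = (0.165 - 0.25)/0.036596 = -2.3227
Critical value: z_0.005 = ±2.576
p-value = 0.0202
Decision: fail to reject H₀ at α = 0.01

Answer: z = -2.3227, fail to reject H₀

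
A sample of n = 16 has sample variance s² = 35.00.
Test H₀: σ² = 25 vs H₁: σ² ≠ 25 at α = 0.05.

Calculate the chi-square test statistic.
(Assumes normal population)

Answer: χ² = 21.0000, fail to reject H₀

Derivation:
df = n - 1 = 15
χ² = (n-1)s²/σ₀² = 15×35.00/25 = 21.0000
Critical values: χ²_{0.975,15} = 6.262, χ²_{0.025,15} = 27.488
Rejection region: χ² < 6.262 or χ² > 27.488
Decision: fail to reject H₀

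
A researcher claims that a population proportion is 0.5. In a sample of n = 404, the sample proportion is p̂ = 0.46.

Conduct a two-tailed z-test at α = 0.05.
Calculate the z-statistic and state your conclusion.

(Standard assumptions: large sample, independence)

Answer: z = -1.6080, fail to reject H₀

Derivation:
H₀: p = 0.5, H₁: p ≠ 0.5
Standard error: SE = √(p₀(1-p₀)/n) = √(0.5×0.5/404) = 0.024876
z-statistic: z = (p̂ - p₀)/SE = (0.46 - 0.5)/0.024876 = -1.6080
Critical value: z_0.025 = ±1.960
p-value = 0.1078
Decision: fail to reject H₀ at α = 0.05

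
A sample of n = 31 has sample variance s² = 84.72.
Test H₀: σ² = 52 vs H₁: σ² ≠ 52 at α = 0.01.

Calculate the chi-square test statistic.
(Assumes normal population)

df = n - 1 = 30
χ² = (n-1)s²/σ₀² = 30×84.72/52 = 48.8769
Critical values: χ²_{0.995,30} = 13.787, χ²_{0.005,30} = 53.672
Rejection region: χ² < 13.787 or χ² > 53.672
Decision: fail to reject H₀

Answer: χ² = 48.8769, fail to reject H₀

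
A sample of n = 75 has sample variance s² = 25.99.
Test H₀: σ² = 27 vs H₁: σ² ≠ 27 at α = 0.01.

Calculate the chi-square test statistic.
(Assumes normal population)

Answer: χ² = 71.2319, fail to reject H₀

Derivation:
df = n - 1 = 74
χ² = (n-1)s²/σ₀² = 74×25.99/27 = 71.2319
Critical values: χ²_{0.995,74} = 46.417, χ²_{0.005,74} = 109.074
Rejection region: χ² < 46.417 or χ² > 109.074
Decision: fail to reject H₀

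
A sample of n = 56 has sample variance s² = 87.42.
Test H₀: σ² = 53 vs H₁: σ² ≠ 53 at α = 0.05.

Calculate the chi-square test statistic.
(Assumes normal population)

Answer: χ² = 90.7189, reject H₀

Derivation:
df = n - 1 = 55
χ² = (n-1)s²/σ₀² = 55×87.42/53 = 90.7189
Critical values: χ²_{0.975,55} = 36.398, χ²_{0.025,55} = 77.380
Rejection region: χ² < 36.398 or χ² > 77.380
Decision: reject H₀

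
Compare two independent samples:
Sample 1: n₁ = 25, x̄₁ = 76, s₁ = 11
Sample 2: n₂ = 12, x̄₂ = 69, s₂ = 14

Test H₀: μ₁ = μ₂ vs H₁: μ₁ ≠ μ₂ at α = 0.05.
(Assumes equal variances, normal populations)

Answer: t = 1.6577, fail to reject H₀

Derivation:
Pooled variance: s²_p = [24×11² + 11×14²]/(35) = 144.5714
s_p = 12.0238
SE = s_p×√(1/n₁ + 1/n₂) = 12.0238×√(1/25 + 1/12) = 4.2226
t = (x̄₁ - x̄₂)/SE = (76 - 69)/4.2226 = 1.6577
df = 35, t-critical = ±2.030
Decision: fail to reject H₀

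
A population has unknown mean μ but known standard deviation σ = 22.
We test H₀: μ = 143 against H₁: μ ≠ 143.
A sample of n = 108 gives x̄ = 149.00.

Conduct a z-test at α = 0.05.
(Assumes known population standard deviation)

Answer: z = 2.8342, reject H₀

Derivation:
Standard error: SE = σ/√n = 22/√108 = 2.1170
z-statistic: z = (x̄ - μ₀)/SE = (149.00 - 143)/2.1170 = 2.8342
Critical value: ±1.960
p-value = 0.0046
Decision: reject H₀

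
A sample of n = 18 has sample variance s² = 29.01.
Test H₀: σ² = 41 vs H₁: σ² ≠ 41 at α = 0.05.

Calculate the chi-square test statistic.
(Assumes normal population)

Answer: χ² = 12.0285, fail to reject H₀

Derivation:
df = n - 1 = 17
χ² = (n-1)s²/σ₀² = 17×29.01/41 = 12.0285
Critical values: χ²_{0.975,17} = 7.564, χ²_{0.025,17} = 30.191
Rejection region: χ² < 7.564 or χ² > 30.191
Decision: fail to reject H₀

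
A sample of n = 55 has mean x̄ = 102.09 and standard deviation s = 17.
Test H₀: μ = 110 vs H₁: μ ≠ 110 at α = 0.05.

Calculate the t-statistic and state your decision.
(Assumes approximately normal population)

Answer: t = -3.4507, reject H₀

Derivation:
df = n - 1 = 54
SE = s/√n = 17/√55 = 2.2923
t = (x̄ - μ₀)/SE = (102.09 - 110)/2.2923 = -3.4507
Critical value: t_{0.025,54} = ±2.005
p-value ≈ 0.0011
Decision: reject H₀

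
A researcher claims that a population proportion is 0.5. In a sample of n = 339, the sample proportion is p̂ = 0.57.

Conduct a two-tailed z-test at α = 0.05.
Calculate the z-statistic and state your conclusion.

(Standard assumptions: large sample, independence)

Answer: z = 2.5777, reject H₀

Derivation:
H₀: p = 0.5, H₁: p ≠ 0.5
Standard error: SE = √(p₀(1-p₀)/n) = √(0.5×0.5/339) = 0.027156
z-statistic: z = (p̂ - p₀)/SE = (0.57 - 0.5)/0.027156 = 2.5777
Critical value: z_0.025 = ±1.960
p-value = 0.0099
Decision: reject H₀ at α = 0.05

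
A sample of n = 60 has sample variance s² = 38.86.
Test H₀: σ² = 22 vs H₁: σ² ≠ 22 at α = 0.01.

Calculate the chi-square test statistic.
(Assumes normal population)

df = n - 1 = 59
χ² = (n-1)s²/σ₀² = 59×38.86/22 = 104.2155
Critical values: χ²_{0.995,59} = 34.770, χ²_{0.005,59} = 90.715
Rejection region: χ² < 34.770 or χ² > 90.715
Decision: reject H₀

Answer: χ² = 104.2155, reject H₀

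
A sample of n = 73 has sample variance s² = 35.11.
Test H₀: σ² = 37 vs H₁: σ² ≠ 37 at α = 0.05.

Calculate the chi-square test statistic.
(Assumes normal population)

df = n - 1 = 72
χ² = (n-1)s²/σ₀² = 72×35.11/37 = 68.3222
Critical values: χ²_{0.975,72} = 50.428, χ²_{0.025,72} = 97.353
Rejection region: χ² < 50.428 or χ² > 97.353
Decision: fail to reject H₀

Answer: χ² = 68.3222, fail to reject H₀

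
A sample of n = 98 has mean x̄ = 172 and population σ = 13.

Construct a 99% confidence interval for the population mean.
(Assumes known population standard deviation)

Confidence level: 99%, α = 0.01
z_0.005 = 2.576
SE = σ/√n = 13/√98 = 1.3132
Margin of error = 2.576 × 1.3132 = 3.3828
CI: x̄ ± margin = 172 ± 3.3828
CI: (168.6172, 175.3828)

Answer: (168.6172, 175.3828)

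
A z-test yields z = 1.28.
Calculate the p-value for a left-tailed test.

Answer: p-value ≈ 0.8997

Derivation:
For z = 1.28:
p = P(Z < 1.28) = Φ(1.28) = 0.8997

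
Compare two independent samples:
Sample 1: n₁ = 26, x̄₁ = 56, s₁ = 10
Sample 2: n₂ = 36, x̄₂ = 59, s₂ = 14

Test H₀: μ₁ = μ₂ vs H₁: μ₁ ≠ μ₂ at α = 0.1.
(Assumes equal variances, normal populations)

Pooled variance: s²_p = [25×10² + 35×14²]/(60) = 156.0000
s_p = 12.4900
SE = s_p×√(1/n₁ + 1/n₂) = 12.4900×√(1/26 + 1/36) = 3.2146
t = (x̄₁ - x̄₂)/SE = (56 - 59)/3.2146 = -0.9332
df = 60, t-critical = ±1.671
Decision: fail to reject H₀

Answer: t = -0.9332, fail to reject H₀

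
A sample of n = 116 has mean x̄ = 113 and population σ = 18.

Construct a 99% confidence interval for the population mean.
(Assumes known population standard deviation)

Confidence level: 99%, α = 0.01
z_0.005 = 2.576
SE = σ/√n = 18/√116 = 1.6713
Margin of error = 2.576 × 1.6713 = 4.3053
CI: x̄ ± margin = 113 ± 4.3053
CI: (108.6947, 117.3053)

Answer: (108.6947, 117.3053)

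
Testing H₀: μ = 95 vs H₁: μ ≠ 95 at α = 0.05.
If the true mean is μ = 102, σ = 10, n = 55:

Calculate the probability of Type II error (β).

Answer: β ≈ 0.0006

Derivation:
SE = σ/√n = 10/√55 = 1.3484
Critical values: μ₀ ± z_0.025×SE = 95 ± 1.960×1.3484
Acceptance region: (92.3571, 97.6429)
Under H₁ (μ = 102): z_high = (97.6429 - 102)/1.3484 = -3.2313, z_low = (92.3571 - 102)/1.3484 = -7.1514
β = P(not reject | H₁) = Φ(-3.2313) - Φ(-7.1514) ≈ 0.0006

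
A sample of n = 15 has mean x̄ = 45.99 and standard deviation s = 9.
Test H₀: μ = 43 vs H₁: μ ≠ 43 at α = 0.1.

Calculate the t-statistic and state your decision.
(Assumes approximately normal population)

df = n - 1 = 14
SE = s/√n = 9/√15 = 2.3238
t = (x̄ - μ₀)/SE = (45.99 - 43)/2.3238 = 1.2867
Critical value: t_{0.05,14} = ±1.761
p-value ≈ 0.2191
Decision: fail to reject H₀

Answer: t = 1.2867, fail to reject H₀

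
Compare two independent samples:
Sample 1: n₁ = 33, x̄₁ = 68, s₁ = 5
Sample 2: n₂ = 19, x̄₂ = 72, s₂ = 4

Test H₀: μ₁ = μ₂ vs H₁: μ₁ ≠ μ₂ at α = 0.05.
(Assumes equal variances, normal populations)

Answer: t = -2.9775, reject H₀

Derivation:
Pooled variance: s²_p = [32×5² + 18×4²]/(50) = 21.7600
s_p = 4.6648
SE = s_p×√(1/n₁ + 1/n₂) = 4.6648×√(1/33 + 1/19) = 1.3434
t = (x̄₁ - x̄₂)/SE = (68 - 72)/1.3434 = -2.9775
df = 50, t-critical = ±2.009
Decision: reject H₀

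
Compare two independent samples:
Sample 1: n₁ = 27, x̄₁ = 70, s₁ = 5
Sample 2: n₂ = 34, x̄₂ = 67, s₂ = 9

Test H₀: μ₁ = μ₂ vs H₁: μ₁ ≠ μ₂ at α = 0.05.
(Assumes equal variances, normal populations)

Answer: t = 1.5507, fail to reject H₀

Derivation:
Pooled variance: s²_p = [26×5² + 33×9²]/(59) = 56.3220
s_p = 7.5048
SE = s_p×√(1/n₁ + 1/n₂) = 7.5048×√(1/27 + 1/34) = 1.9346
t = (x̄₁ - x̄₂)/SE = (70 - 67)/1.9346 = 1.5507
df = 59, t-critical = ±2.001
Decision: fail to reject H₀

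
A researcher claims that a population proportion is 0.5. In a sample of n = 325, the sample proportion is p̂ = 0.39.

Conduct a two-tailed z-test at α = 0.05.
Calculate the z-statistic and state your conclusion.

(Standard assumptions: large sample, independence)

H₀: p = 0.5, H₁: p ≠ 0.5
Standard error: SE = √(p₀(1-p₀)/n) = √(0.5×0.5/325) = 0.027735
z-statistic: z = (p̂ - p₀)/SE = (0.39 - 0.5)/0.027735 = -3.9661
Critical value: z_0.025 = ±1.960
p-value = 0.0001
Decision: reject H₀ at α = 0.05

Answer: z = -3.9661, reject H₀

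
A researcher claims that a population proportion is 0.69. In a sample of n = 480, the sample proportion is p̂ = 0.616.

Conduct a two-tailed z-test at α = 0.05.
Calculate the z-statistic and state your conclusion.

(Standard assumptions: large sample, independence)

Answer: z = -3.5054, reject H₀

Derivation:
H₀: p = 0.69, H₁: p ≠ 0.69
Standard error: SE = √(p₀(1-p₀)/n) = √(0.69×0.31/480) = 0.021110
z-statistic: z = (p̂ - p₀)/SE = (0.616 - 0.69)/0.021110 = -3.5054
Critical value: z_0.025 = ±1.960
p-value = 0.0005
Decision: reject H₀ at α = 0.05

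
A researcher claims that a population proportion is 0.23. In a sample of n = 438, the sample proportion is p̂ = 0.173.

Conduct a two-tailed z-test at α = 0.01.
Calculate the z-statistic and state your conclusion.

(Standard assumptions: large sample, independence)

Answer: z = -2.8347, reject H₀

Derivation:
H₀: p = 0.23, H₁: p ≠ 0.23
Standard error: SE = √(p₀(1-p₀)/n) = √(0.23×0.77/438) = 0.020108
z-statistic: z = (p̂ - p₀)/SE = (0.173 - 0.23)/0.020108 = -2.8347
Critical value: z_0.005 = ±2.576
p-value = 0.0046
Decision: reject H₀ at α = 0.01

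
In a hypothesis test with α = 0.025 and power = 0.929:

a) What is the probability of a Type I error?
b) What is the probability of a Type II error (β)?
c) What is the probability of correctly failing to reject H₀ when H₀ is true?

Answer: a) 0.025, b) 0.071, c) 0.975

Derivation:
a) Type I error probability = α = 0.025
b) Power = P(reject H₀ | H₁ true) = 1 - β = 0.929, so Type II error probability = β = 1 - Power = 0.071
c) P(fail to reject H₀ | H₀ true) = 1 - α = 0.975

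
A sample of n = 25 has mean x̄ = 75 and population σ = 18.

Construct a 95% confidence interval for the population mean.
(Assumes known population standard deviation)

Confidence level: 95%, α = 0.05
z_0.025 = 1.960
SE = σ/√n = 18/√25 = 3.6000
Margin of error = 1.960 × 3.6000 = 7.0560
CI: x̄ ± margin = 75 ± 7.0560
CI: (67.9440, 82.0560)

Answer: (67.9440, 82.0560)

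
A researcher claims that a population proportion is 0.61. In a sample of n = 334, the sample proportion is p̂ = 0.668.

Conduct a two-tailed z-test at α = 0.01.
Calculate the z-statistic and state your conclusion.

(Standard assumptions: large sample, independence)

Answer: z = 2.1733, fail to reject H₀

Derivation:
H₀: p = 0.61, H₁: p ≠ 0.61
Standard error: SE = √(p₀(1-p₀)/n) = √(0.61×0.39/334) = 0.026688
z-statistic: z = (p̂ - p₀)/SE = (0.668 - 0.61)/0.026688 = 2.1733
Critical value: z_0.005 = ±2.576
p-value = 0.0298
Decision: fail to reject H₀ at α = 0.01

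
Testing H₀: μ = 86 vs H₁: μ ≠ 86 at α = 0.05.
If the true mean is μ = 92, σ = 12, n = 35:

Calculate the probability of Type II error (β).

Answer: β ≈ 0.1591

Derivation:
SE = σ/√n = 12/√35 = 2.0284
Critical values: μ₀ ± z_0.025×SE = 86 ± 1.960×2.0284
Acceptance region: (82.0243, 89.9757)
Under H₁ (μ = 92): z_high = (89.9757 - 92)/2.0284 = -0.9980, z_low = (82.0243 - 92)/2.0284 = -4.9180
β = P(not reject | H₁) = Φ(-0.9980) - Φ(-4.9180) ≈ 0.1591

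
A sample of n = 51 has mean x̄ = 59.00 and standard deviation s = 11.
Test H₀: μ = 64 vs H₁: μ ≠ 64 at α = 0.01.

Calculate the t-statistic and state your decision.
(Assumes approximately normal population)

df = n - 1 = 50
SE = s/√n = 11/√51 = 1.5403
t = (x̄ - μ₀)/SE = (59.00 - 64)/1.5403 = -3.2461
Critical value: t_{0.005,50} = ±2.678
p-value ≈ 0.0021
Decision: reject H₀

Answer: t = -3.2461, reject H₀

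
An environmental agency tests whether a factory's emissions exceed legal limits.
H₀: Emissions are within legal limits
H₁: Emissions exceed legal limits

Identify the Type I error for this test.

A Type I error (probability α) occurs when we reject a true H₀.
A Type II error (probability β) occurs when we fail to reject a false H₀.

Answer: Citing a compliant factory for excess emissions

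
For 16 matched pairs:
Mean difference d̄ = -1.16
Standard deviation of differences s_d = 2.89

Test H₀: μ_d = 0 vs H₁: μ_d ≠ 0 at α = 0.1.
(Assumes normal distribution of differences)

df = n - 1 = 15
SE = s_d/√n = 2.89/√16 = 0.7225
t = d̄/SE = -1.16/0.7225 = -1.6055
Critical value: t_{0.05,15} = ±1.753
p-value ≈ 0.1292
Decision: fail to reject H₀

Answer: t = -1.6055, fail to reject H₀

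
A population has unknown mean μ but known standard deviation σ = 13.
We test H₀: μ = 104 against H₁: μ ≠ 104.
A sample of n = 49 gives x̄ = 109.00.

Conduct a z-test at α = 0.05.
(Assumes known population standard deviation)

Answer: z = 2.6924, reject H₀

Derivation:
Standard error: SE = σ/√n = 13/√49 = 1.8571
z-statistic: z = (x̄ - μ₀)/SE = (109.00 - 104)/1.8571 = 2.6924
Critical value: ±1.960
p-value = 0.0071
Decision: reject H₀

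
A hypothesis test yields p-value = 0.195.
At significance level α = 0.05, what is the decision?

Answer: fail to reject H₀

Derivation:
Compare p-value to α:
0.195 ≥ 0.05
Decision: fail to reject H₀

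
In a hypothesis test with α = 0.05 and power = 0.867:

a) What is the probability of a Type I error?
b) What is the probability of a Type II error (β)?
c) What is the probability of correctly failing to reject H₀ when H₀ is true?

Answer: a) 0.05, b) 0.133, c) 0.95

Derivation:
a) Type I error probability = α = 0.05
b) Power = P(reject H₀ | H₁ true) = 1 - β = 0.867, so Type II error probability = β = 1 - Power = 0.133
c) P(fail to reject H₀ | H₀ true) = 1 - α = 0.95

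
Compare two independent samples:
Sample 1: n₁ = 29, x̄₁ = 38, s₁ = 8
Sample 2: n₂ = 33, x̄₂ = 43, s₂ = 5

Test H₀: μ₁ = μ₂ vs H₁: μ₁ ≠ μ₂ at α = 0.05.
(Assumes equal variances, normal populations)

Answer: t = -2.9886, reject H₀

Derivation:
Pooled variance: s²_p = [28×8² + 32×5²]/(60) = 43.2000
s_p = 6.5727
SE = s_p×√(1/n₁ + 1/n₂) = 6.5727×√(1/29 + 1/33) = 1.6730
t = (x̄₁ - x̄₂)/SE = (38 - 43)/1.6730 = -2.9886
df = 60, t-critical = ±2.000
Decision: reject H₀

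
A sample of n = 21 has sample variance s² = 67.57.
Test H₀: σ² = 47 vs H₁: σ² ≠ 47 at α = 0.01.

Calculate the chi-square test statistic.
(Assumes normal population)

df = n - 1 = 20
χ² = (n-1)s²/σ₀² = 20×67.57/47 = 28.7532
Critical values: χ²_{0.995,20} = 7.434, χ²_{0.005,20} = 39.997
Rejection region: χ² < 7.434 or χ² > 39.997
Decision: fail to reject H₀

Answer: χ² = 28.7532, fail to reject H₀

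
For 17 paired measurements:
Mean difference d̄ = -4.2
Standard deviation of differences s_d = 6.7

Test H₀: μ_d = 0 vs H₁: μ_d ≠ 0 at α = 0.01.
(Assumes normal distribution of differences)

Answer: t = -2.5846, fail to reject H₀

Derivation:
df = n - 1 = 16
SE = s_d/√n = 6.7/√17 = 1.6250
t = d̄/SE = -4.2/1.6250 = -2.5846
Critical value: t_{0.005,16} = ±2.921
p-value ≈ 0.0200
Decision: fail to reject H₀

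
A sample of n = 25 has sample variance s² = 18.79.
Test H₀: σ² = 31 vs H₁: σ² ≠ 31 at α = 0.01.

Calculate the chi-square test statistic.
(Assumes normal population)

Answer: χ² = 14.5471, fail to reject H₀

Derivation:
df = n - 1 = 24
χ² = (n-1)s²/σ₀² = 24×18.79/31 = 14.5471
Critical values: χ²_{0.995,24} = 9.886, χ²_{0.005,24} = 45.559
Rejection region: χ² < 9.886 or χ² > 45.559
Decision: fail to reject H₀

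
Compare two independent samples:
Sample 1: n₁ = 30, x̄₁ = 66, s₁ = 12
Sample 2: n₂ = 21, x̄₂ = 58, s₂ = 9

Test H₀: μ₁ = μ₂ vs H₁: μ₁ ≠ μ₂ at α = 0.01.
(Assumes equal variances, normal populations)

Answer: t = 2.5853, fail to reject H₀

Derivation:
Pooled variance: s²_p = [29×12² + 20×9²]/(49) = 118.2857
s_p = 10.8759
SE = s_p×√(1/n₁ + 1/n₂) = 10.8759×√(1/30 + 1/21) = 3.0944
t = (x̄₁ - x̄₂)/SE = (66 - 58)/3.0944 = 2.5853
df = 49, t-critical = ±2.680
Decision: fail to reject H₀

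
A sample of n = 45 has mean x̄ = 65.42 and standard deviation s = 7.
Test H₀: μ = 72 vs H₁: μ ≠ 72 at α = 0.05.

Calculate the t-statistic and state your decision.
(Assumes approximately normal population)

Answer: t = -6.3057, reject H₀

Derivation:
df = n - 1 = 44
SE = s/√n = 7/√45 = 1.0435
t = (x̄ - μ₀)/SE = (65.42 - 72)/1.0435 = -6.3057
Critical value: t_{0.025,44} = ±2.015
p-value < 0.0001
Decision: reject H₀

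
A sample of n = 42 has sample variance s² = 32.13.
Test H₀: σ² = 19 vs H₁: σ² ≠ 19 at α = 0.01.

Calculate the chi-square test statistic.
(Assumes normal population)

Answer: χ² = 69.3332, reject H₀

Derivation:
df = n - 1 = 41
χ² = (n-1)s²/σ₀² = 41×32.13/19 = 69.3332
Critical values: χ²_{0.995,41} = 21.421, χ²_{0.005,41} = 68.053
Rejection region: χ² < 21.421 or χ² > 68.053
Decision: reject H₀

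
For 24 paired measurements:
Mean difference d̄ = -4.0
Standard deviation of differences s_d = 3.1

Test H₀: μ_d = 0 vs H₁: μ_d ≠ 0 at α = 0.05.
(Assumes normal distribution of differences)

Answer: t = -6.3211, reject H₀

Derivation:
df = n - 1 = 23
SE = s_d/√n = 3.1/√24 = 0.6328
t = d̄/SE = -4.0/0.6328 = -6.3211
Critical value: t_{0.025,23} = ±2.069
p-value < 0.0001
Decision: reject H₀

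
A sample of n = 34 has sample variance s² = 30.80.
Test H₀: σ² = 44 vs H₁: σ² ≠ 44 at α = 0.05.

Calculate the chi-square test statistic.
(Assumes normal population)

df = n - 1 = 33
χ² = (n-1)s²/σ₀² = 33×30.80/44 = 23.1000
Critical values: χ²_{0.975,33} = 19.047, χ²_{0.025,33} = 50.725
Rejection region: χ² < 19.047 or χ² > 50.725
Decision: fail to reject H₀

Answer: χ² = 23.1000, fail to reject H₀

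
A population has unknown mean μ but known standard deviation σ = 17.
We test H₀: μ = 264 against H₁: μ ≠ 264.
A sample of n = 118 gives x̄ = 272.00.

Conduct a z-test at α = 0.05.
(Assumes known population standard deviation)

Standard error: SE = σ/√n = 17/√118 = 1.5650
z-statistic: z = (x̄ - μ₀)/SE = (272.00 - 264)/1.5650 = 5.1118
Critical value: ±1.960
p-value < 0.0001
Decision: reject H₀

Answer: z = 5.1118, reject H₀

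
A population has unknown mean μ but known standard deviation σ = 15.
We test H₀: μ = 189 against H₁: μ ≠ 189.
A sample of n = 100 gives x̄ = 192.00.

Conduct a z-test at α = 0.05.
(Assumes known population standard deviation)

Answer: z = 2.0000, reject H₀

Derivation:
Standard error: SE = σ/√n = 15/√100 = 1.5000
z-statistic: z = (x̄ - μ₀)/SE = (192.00 - 189)/1.5000 = 2.0000
Critical value: ±1.960
p-value = 0.0455
Decision: reject H₀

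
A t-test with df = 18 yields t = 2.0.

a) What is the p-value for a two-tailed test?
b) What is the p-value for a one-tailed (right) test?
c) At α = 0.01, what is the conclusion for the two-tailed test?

Using t-distribution with df = 18:
a) Two-tailed: p = 2×P(T > 2.0) = 0.0608
b) One-tailed: p = P(T > 2.0) = 0.0304
c) 0.0608 ≥ 0.01, fail to reject H₀

Answer: a) 0.0608, b) 0.0304, c) fail to reject H₀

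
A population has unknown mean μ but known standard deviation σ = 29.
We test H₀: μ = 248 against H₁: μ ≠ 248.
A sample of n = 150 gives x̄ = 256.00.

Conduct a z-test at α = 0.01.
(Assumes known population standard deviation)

Answer: z = 3.3787, reject H₀

Derivation:
Standard error: SE = σ/√n = 29/√150 = 2.3678
z-statistic: z = (x̄ - μ₀)/SE = (256.00 - 248)/2.3678 = 3.3787
Critical value: ±2.576
p-value = 0.0007
Decision: reject H₀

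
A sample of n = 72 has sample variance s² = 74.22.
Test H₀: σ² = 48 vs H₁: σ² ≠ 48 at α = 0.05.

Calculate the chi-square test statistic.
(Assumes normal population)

df = n - 1 = 71
χ² = (n-1)s²/σ₀² = 71×74.22/48 = 109.7837
Critical values: χ²_{0.975,71} = 49.592, χ²_{0.025,71} = 96.189
Rejection region: χ² < 49.592 or χ² > 96.189
Decision: reject H₀

Answer: χ² = 109.7837, reject H₀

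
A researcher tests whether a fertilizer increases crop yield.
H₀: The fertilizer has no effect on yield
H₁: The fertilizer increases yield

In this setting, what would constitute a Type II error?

A Type I error (probability α) occurs when we reject a true H₀.
A Type II error (probability β) occurs when we fail to reject a false H₀.

Answer: Failing to recommend an effective fertilizer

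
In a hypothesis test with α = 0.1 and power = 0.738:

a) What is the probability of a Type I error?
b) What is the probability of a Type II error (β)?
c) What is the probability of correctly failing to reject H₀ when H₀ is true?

a) Type I error probability = α = 0.1
b) Power = P(reject H₀ | H₁ true) = 1 - β = 0.738, so Type II error probability = β = 1 - Power = 0.262
c) P(fail to reject H₀ | H₀ true) = 1 - α = 0.9

Answer: a) 0.1, b) 0.262, c) 0.9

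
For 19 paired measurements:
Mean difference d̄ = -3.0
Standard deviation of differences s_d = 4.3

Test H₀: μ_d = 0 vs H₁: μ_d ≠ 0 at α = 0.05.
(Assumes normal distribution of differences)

df = n - 1 = 18
SE = s_d/√n = 4.3/√19 = 0.9865
t = d̄/SE = -3.0/0.9865 = -3.0411
Critical value: t_{0.025,18} = ±2.101
p-value ≈ 0.0070
Decision: reject H₀

Answer: t = -3.0411, reject H₀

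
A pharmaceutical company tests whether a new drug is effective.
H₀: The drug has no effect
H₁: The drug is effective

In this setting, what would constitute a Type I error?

Type I error (α): Rejecting H₀ when H₀ is true
Type II error (β): Failing to reject H₀ when H₁ is true

Answer: Concluding the drug is effective when it actually has no effect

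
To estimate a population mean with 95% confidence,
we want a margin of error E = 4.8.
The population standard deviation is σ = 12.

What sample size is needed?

Answer: n = 25

Derivation:
z_0.025 = 1.960
n = (z×σ/E)² = (1.960×12/4.8)²
n = 24.0100
Round up: n = 25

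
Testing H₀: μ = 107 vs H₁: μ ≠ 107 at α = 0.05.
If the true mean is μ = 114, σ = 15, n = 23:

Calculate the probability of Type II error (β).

SE = σ/√n = 15/√23 = 3.1277
Critical values: μ₀ ± z_0.025×SE = 107 ± 1.960×3.1277
Acceptance region: (100.8697, 113.1303)
Under H₁ (μ = 114): z_high = (113.1303 - 114)/3.1277 = -0.2781, z_low = (100.8697 - 114)/3.1277 = -4.1981
β = P(not reject | H₁) = Φ(-0.2781) - Φ(-4.1981) ≈ 0.3905

Answer: β ≈ 0.3905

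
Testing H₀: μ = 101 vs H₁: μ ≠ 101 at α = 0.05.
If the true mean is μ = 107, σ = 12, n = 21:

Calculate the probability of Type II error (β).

SE = σ/√n = 12/√21 = 2.6186
Critical values: μ₀ ± z_0.025×SE = 101 ± 1.960×2.6186
Acceptance region: (95.8675, 106.1325)
Under H₁ (μ = 107): z_high = (106.1325 - 107)/2.6186 = -0.3313, z_low = (95.8675 - 107)/2.6186 = -4.2513
β = P(not reject | H₁) = Φ(-0.3313) - Φ(-4.2513) ≈ 0.3702

Answer: β ≈ 0.3702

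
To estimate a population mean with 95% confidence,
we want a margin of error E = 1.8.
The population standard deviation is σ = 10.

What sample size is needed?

Answer: n = 119

Derivation:
z_0.025 = 1.960
n = (z×σ/E)² = (1.960×10/1.8)²
n = 118.5679
Round up: n = 119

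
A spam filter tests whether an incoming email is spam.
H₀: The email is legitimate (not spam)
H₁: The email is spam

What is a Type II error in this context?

Type I error (α): Rejecting H₀ when H₀ is true
Type II error (β): Failing to reject H₀ when H₁ is true

Answer: Letting a spam email through to the inbox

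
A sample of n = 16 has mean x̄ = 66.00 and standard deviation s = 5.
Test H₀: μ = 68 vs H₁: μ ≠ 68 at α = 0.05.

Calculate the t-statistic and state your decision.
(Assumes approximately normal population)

Answer: t = -1.6000, fail to reject H₀

Derivation:
df = n - 1 = 15
SE = s/√n = 5/√16 = 1.2500
t = (x̄ - μ₀)/SE = (66.00 - 68)/1.2500 = -1.6000
Critical value: t_{0.025,15} = ±2.131
p-value ≈ 0.1304
Decision: fail to reject H₀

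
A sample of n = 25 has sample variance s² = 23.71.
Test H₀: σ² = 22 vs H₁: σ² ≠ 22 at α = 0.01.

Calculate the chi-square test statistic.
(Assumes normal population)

Answer: χ² = 25.8655, fail to reject H₀

Derivation:
df = n - 1 = 24
χ² = (n-1)s²/σ₀² = 24×23.71/22 = 25.8655
Critical values: χ²_{0.995,24} = 9.886, χ²_{0.005,24} = 45.559
Rejection region: χ² < 9.886 or χ² > 45.559
Decision: fail to reject H₀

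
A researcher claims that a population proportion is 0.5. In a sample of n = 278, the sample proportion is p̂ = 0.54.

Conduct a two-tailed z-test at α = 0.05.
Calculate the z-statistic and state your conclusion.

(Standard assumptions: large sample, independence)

Answer: z = 1.3339, fail to reject H₀

Derivation:
H₀: p = 0.5, H₁: p ≠ 0.5
Standard error: SE = √(p₀(1-p₀)/n) = √(0.5×0.5/278) = 0.029988
z-statistic: z = (p̂ - p₀)/SE = (0.54 - 0.5)/0.029988 = 1.3339
Critical value: z_0.025 = ±1.960
p-value = 0.1822
Decision: fail to reject H₀ at α = 0.05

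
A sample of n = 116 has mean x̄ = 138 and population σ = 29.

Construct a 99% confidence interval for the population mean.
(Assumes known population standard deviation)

Answer: (131.0639, 144.9361)

Derivation:
Confidence level: 99%, α = 0.01
z_0.005 = 2.576
SE = σ/√n = 29/√116 = 2.6926
Margin of error = 2.576 × 2.6926 = 6.9361
CI: x̄ ± margin = 138 ± 6.9361
CI: (131.0639, 144.9361)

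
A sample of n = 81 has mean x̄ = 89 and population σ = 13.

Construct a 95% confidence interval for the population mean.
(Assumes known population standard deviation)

Answer: (86.1690, 91.8310)

Derivation:
Confidence level: 95%, α = 0.05
z_0.025 = 1.960
SE = σ/√n = 13/√81 = 1.4444
Margin of error = 1.960 × 1.4444 = 2.8310
CI: x̄ ± margin = 89 ± 2.8310
CI: (86.1690, 91.8310)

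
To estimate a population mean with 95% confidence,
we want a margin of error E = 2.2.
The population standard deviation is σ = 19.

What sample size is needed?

Answer: n = 287

Derivation:
z_0.025 = 1.960
n = (z×σ/E)² = (1.960×19/2.2)²
n = 286.5326
Round up: n = 287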